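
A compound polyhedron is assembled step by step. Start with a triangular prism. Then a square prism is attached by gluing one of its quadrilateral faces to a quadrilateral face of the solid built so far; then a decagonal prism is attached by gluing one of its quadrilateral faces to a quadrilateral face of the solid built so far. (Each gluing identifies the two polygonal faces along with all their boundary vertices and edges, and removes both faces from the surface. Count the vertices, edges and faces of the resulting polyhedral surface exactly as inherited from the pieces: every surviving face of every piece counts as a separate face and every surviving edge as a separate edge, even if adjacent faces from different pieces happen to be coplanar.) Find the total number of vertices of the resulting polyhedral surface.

26

A triangular prism: V=6, E=9, F=5.
Attach a square prism (V=8, E=12, F=6) along a 4-gon: merge 4 vertices and 4 edges, delete both glued faces → V=10, E=17, F=9.
Attach a decagonal prism (V=20, E=30, F=12) along a 4-gon: merge 4 vertices and 4 edges, delete both glued faces → V=26, E=43, F=19.
Check: V − E + F = 26 − 43 + 19 = 2.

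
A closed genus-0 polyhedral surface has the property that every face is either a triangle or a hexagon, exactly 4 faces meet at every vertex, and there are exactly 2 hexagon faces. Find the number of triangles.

12

Let x be the number of triangles; then F = 2 + x.
Edge–face incidences: 2E = 6·2 + 3·x = 12 + 3x.
Every vertex has degree 4, so 4V = 2E.
Euler: V − E + F = 2 ⇒ (2E)/4 − E + (2 + x) = 2.
Multiply by 8: 2·(2E) − 4·(2E) + 8·(2 + x) = 16, i.e. 16 + 8x − 2·(12 + 3x) = 16.
Collecting terms: 2x − 8 = 16, so 2x = 24, so x = 12.
Then 2E = 12 + 3·12 = 48, so E = 24, V = 2E/4 = 12, F = 2 + 12 = 14.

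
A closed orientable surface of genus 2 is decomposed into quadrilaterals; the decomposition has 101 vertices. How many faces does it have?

χ = 2 − 2·2 = -2, and every face is a square so 4F = 2E.
V − E + F = -2 with E = 4F/2 gives 101 − (4/2 − 1)·F = -2, so F = 103 and E = 206.

103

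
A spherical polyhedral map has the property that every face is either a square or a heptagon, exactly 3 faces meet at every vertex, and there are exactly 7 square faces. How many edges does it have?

21

Let x be the number of heptagons; then F = 7 + x.
Edge–face incidences: 2E = 4·7 + 7·x = 28 + 7x.
Every vertex has degree 3, so 3V = 2E.
Euler: V − E + F = 2 ⇒ (2E)/3 − E + (7 + x) = 2.
Multiply by 6: 2·(2E) − 3·(2E) + 6·(7 + x) = 12, i.e. 42 + 6x − (28 + 7x) = 12.
Collecting terms: −x + 14 = 12, so −x = −2, so x = 2.
Then 2E = 28 + 7·2 = 42, so E = 21, V = 2E/3 = 14, F = 7 + 2 = 9.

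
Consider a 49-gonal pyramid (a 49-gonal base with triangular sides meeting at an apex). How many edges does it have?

98

A pyramid on an n-gon base has one n-gon and n triangles: V = 49 + 1 = 50, E = 2·49 = 98, F = 49 + 1 = 50.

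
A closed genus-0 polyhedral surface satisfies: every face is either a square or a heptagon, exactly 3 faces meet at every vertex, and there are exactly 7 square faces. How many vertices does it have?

Let x be the number of heptagons; then F = 7 + x.
Edge–face incidences: 2E = 4·7 + 7·x = 28 + 7x.
Every vertex has degree 3, so 3V = 2E.
Euler: V − E + F = 2 ⇒ (2E)/3 − E + (7 + x) = 2.
Multiply by 6: 2·(2E) − 3·(2E) + 6·(7 + x) = 12, i.e. 42 + 6x − (28 + 7x) = 12.
Collecting terms: −x + 14 = 12, so −x = −2, so x = 2.
Then 2E = 28 + 7·2 = 42, so E = 21, V = 2E/3 = 14, F = 7 + 2 = 9.

14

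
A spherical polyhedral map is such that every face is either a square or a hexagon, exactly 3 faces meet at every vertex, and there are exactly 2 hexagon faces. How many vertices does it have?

12

Let x be the number of squares; then F = 2 + x.
Edge–face incidences: 2E = 6·2 + 4·x = 12 + 4x.
Every vertex has degree 3, so 3V = 2E.
Euler: V − E + F = 2 ⇒ (2E)/3 − E + (2 + x) = 2.
Multiply by 6: 2·(2E) − 3·(2E) + 6·(2 + x) = 12, i.e. 12 + 6x − (12 + 4x) = 12.
Collecting terms: 2x = 12, so x = 6.
Then 2E = 12 + 4·6 = 36, so E = 18, V = 2E/3 = 12, F = 2 + 6 = 8.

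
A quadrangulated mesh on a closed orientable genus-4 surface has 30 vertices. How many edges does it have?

72

χ = 2 − 2·4 = -6, and every face is a square so 4F = 2E.
V − E + F = -6 with E = 4F/2 gives 30 − (4/2 − 1)·F = -6, so F = 36 and E = 72.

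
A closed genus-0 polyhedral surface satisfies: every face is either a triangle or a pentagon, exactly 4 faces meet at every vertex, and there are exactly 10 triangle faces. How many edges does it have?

20

Let x be the number of pentagons; then F = 10 + x.
Edge–face incidences: 2E = 3·10 + 5·x = 30 + 5x.
Every vertex has degree 4, so 4V = 2E.
Euler: V − E + F = 2 ⇒ (2E)/4 − E + (10 + x) = 2.
Multiply by 8: 2·(2E) − 4·(2E) + 8·(10 + x) = 16, i.e. 80 + 8x − 2·(30 + 5x) = 16.
Collecting terms: −2x + 20 = 16, so −2x = −4, so x = 2.
Then 2E = 30 + 5·2 = 40, so E = 20, V = 2E/4 = 10, F = 10 + 2 = 12.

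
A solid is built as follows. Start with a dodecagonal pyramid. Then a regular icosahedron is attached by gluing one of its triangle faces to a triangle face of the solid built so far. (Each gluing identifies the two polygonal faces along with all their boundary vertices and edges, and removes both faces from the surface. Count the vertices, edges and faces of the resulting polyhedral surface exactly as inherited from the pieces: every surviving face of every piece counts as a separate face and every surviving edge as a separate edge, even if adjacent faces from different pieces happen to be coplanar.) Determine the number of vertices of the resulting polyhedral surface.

22

A dodecagonal pyramid: V=13, E=24, F=13.
Attach a regular icosahedron (V=12, E=30, F=20) along a 3-gon: merge 3 vertices and 3 edges, delete both glued faces → V=22, E=51, F=31.
Check: V − E + F = 22 − 51 + 31 = 2.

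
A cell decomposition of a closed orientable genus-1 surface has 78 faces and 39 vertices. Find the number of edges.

For a closed orientable surface of genus 1, χ = 2 − 2·1 = 0.
E = V + F − (0) = 39 + 78 − (0) = 117.

117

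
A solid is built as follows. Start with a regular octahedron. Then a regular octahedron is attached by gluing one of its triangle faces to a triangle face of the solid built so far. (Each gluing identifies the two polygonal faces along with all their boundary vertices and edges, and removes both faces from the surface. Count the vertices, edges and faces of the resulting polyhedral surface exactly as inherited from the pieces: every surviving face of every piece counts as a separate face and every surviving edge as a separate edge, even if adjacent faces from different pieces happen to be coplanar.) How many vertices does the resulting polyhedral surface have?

9

A regular octahedron: V=6, E=12, F=8.
Attach a regular octahedron (V=6, E=12, F=8) along a 3-gon: merge 3 vertices and 3 edges, delete both glued faces → V=9, E=21, F=14.
Check: V − E + F = 9 − 21 + 14 = 2.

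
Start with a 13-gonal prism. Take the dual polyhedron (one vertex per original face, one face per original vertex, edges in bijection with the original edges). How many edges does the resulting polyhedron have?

The base solid has V = 26, E = 39, F = 15.
The dual swaps V and F and preserves E: V′ = F = 15, E′ = E = 39, F′ = V = 26.

39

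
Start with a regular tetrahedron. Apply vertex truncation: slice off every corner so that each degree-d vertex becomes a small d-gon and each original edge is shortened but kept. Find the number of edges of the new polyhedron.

18

The base solid has V = 4, E = 6, F = 4.
Truncation replaces each original edge-end by a new vertex, so V′ = 2E = 12.
Each original edge survives, and each old vertex of degree d contributes d new edges; summing degrees gives Σd = 2E, so E′ = E + 2E = 3E = 18.
Each original face survives and each original vertex becomes one new face: F′ = F + V = 8.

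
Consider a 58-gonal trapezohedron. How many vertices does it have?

The n-trapezohedron (dual of the n-antiprism) has V = 2·58 + 2 = 118, E = 4·58 = 232, F = 2·58 = 116.
Check: V − E + F = 118 − 232 + 116 = 2.

118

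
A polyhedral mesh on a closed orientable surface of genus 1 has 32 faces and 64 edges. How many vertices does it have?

32

For a closed orientable surface of genus 1, χ = 2 − 2·1 = 0.
V = 0 + E − F = 0 + 64 − 32 = 32.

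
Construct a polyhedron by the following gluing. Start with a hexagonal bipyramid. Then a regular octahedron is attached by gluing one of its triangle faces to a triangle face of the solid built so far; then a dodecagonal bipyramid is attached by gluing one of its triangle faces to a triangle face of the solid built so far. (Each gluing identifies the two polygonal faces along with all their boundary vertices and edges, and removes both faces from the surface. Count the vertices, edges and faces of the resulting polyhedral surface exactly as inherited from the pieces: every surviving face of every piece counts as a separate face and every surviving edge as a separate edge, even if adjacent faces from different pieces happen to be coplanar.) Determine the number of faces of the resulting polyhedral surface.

40

A hexagonal bipyramid: V=8, E=18, F=12.
Attach a regular octahedron (V=6, E=12, F=8) along a 3-gon: merge 3 vertices and 3 edges, delete both glued faces → V=11, E=27, F=18.
Attach a dodecagonal bipyramid (V=14, E=36, F=24) along a 3-gon: merge 3 vertices and 3 edges, delete both glued faces → V=22, E=60, F=40.
Check: V − E + F = 22 − 60 + 40 = 2.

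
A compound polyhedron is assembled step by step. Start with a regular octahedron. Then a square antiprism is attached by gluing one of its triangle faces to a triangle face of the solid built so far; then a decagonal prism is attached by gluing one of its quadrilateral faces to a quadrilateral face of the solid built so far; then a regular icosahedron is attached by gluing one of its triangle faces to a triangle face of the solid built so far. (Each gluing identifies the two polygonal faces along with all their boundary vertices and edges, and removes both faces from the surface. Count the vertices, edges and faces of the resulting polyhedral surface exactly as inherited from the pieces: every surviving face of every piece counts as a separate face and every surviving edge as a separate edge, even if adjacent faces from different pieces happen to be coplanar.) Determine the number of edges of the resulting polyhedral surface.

A regular octahedron: V=6, E=12, F=8.
Attach a square antiprism (V=8, E=16, F=10) along a 3-gon: merge 3 vertices and 3 edges, delete both glued faces → V=11, E=25, F=16.
Attach a decagonal prism (V=20, E=30, F=12) along a 4-gon: merge 4 vertices and 4 edges, delete both glued faces → V=27, E=51, F=26.
Attach a regular icosahedron (V=12, E=30, F=20) along a 3-gon: merge 3 vertices and 3 edges, delete both glued faces → V=36, E=78, F=44.
Check: V − E + F = 36 − 78 + 44 = 2.

78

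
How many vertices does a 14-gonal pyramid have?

15

A pyramid on an n-gon base has one n-gon and n triangles: V = 14 + 1 = 15, E = 2·14 = 28, F = 14 + 1 = 15.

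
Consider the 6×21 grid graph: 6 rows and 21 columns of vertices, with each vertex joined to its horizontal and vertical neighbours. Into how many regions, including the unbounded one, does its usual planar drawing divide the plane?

101

The grid has V = 6·21 = 126 vertices and E = 6·20 + 21·5 = 225 edges.
F = 2 − V + E = 2 − 126 + 225 = 101.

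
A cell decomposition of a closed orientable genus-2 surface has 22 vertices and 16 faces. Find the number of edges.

40

For a closed orientable surface of genus 2, χ = 2 − 2·2 = -2.
E = V + F − (-2) = 22 + 16 − (-2) = 40.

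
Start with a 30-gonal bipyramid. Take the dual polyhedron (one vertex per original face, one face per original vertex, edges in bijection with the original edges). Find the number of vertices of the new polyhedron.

The base solid has V = 32, E = 90, F = 60.
The dual swaps V and F and preserves E: V′ = F = 60, E′ = E = 90, F′ = V = 32.

60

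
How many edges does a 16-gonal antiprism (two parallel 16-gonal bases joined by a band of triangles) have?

64

An antiprism on an n-gon has two n-gon caps and 2n triangles: V = 2·16 = 32, E = 4·16 = 64, F = 2·16 + 2 = 34.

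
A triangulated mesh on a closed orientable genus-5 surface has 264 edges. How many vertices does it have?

80

χ = 2 − 2·5 = -8, and every face is a triangle so 3F = 2E.
F = 2E/3 = 176. Then V = -8 + E − F = -8 + 264 − 176 = 80.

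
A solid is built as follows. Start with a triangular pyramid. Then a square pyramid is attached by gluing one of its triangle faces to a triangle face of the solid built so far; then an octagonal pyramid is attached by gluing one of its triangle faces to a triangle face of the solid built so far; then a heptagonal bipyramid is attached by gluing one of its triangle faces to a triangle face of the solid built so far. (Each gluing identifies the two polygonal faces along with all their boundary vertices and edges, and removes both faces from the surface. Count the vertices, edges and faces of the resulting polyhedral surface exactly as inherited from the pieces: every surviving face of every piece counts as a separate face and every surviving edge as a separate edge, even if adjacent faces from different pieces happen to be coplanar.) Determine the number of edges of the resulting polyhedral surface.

A triangular pyramid: V=4, E=6, F=4.
Attach a square pyramid (V=5, E=8, F=5) along a 3-gon: merge 3 vertices and 3 edges, delete both glued faces → V=6, E=11, F=7.
Attach an octagonal pyramid (V=9, E=16, F=9) along a 3-gon: merge 3 vertices and 3 edges, delete both glued faces → V=12, E=24, F=14.
Attach a heptagonal bipyramid (V=9, E=21, F=14) along a 3-gon: merge 3 vertices and 3 edges, delete both glued faces → V=18, E=42, F=26.
Check: V − E + F = 18 − 42 + 26 = 2.

42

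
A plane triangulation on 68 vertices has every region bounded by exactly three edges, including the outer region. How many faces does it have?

In a plane triangulation 3F = 2E and V − E + F = 2, so F = 2V − 4 = 2·68 − 4 = 132.

132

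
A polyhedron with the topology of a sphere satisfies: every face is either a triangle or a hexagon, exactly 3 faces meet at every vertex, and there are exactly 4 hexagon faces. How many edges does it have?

18

Let x be the number of triangles; then F = 4 + x.
Edge–face incidences: 2E = 6·4 + 3·x = 24 + 3x.
Every vertex has degree 3, so 3V = 2E.
Euler: V − E + F = 2 ⇒ (2E)/3 − E + (4 + x) = 2.
Multiply by 6: 2·(2E) − 3·(2E) + 6·(4 + x) = 12, i.e. 24 + 6x − (24 + 3x) = 12.
Collecting terms: 3x = 12, so x = 4.
Then 2E = 24 + 3·4 = 36, so E = 18, V = 2E/3 = 12, F = 4 + 4 = 8.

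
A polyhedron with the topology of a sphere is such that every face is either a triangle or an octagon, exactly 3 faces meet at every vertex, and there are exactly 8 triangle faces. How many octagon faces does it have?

Let x be the number of octagons; then F = 8 + x.
Edge–face incidences: 2E = 3·8 + 8·x = 24 + 8x.
Every vertex has degree 3, so 3V = 2E.
Euler: V − E + F = 2 ⇒ (2E)/3 − E + (8 + x) = 2.
Multiply by 6: 2·(2E) − 3·(2E) + 6·(8 + x) = 12, i.e. 48 + 6x − (24 + 8x) = 12.
Collecting terms: −2x + 24 = 12, so −2x = −12, so x = 6.
Then 2E = 24 + 8·6 = 72, so E = 36, V = 2E/3 = 24, F = 8 + 6 = 14.

6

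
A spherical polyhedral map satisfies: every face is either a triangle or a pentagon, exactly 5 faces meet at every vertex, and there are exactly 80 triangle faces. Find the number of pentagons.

Let x be the number of pentagons; then F = 80 + x.
Edge–face incidences: 2E = 3·80 + 5·x = 240 + 5x.
Every vertex has degree 5, so 5V = 2E.
Euler: V − E + F = 2 ⇒ (2E)/5 − E + (80 + x) = 2.
Multiply by 10: 2·(2E) − 5·(2E) + 10·(80 + x) = 20, i.e. 800 + 10x − 3·(240 + 5x) = 20.
Collecting terms: −5x + 80 = 20, so −5x = −60, so x = 12.
Then 2E = 240 + 5·12 = 300, so E = 150, V = 2E/5 = 60, F = 80 + 12 = 92.

12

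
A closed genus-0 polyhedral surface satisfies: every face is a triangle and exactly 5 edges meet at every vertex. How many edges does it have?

Each face has 3 edges and each edge borders two faces, so 2E = 3F.
Each vertex has degree 5, so 5V = 2E and hence V = 3F/5.
Euler: V − E + F = 2 ⇒ (3F/5) − (3F/2) + F = 2.
Multiply by 10: (6 − 15 + 10)F = 20, i.e. 1F = 20.
So F = 20, E = 3·20/2 = 30, V = 3·20/5 = 12.

30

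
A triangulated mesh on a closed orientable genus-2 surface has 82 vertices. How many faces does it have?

χ = 2 − 2·2 = -2, and every face is a triangle so 3F = 2E.
V − E + F = -2 with E = 3F/2 gives 82 − (3/2 − 1)·F = -2, so F = 168 and E = 252.

168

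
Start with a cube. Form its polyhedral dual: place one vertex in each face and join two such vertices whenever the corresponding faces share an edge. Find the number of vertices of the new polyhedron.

6

The base solid has V = 8, E = 12, F = 6.
The dual swaps V and F and preserves E: V′ = F = 6, E′ = E = 12, F′ = V = 8.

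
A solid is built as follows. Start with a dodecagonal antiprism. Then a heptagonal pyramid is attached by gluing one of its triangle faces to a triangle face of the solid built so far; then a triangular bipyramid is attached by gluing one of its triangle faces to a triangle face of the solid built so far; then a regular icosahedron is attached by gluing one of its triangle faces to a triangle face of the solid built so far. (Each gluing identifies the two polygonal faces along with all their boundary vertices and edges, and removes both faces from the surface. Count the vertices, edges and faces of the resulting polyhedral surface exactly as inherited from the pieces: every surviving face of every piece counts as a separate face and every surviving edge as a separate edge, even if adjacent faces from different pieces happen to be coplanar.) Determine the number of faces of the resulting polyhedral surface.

54

A dodecagonal antiprism: V=24, E=48, F=26.
Attach a heptagonal pyramid (V=8, E=14, F=8) along a 3-gon: merge 3 vertices and 3 edges, delete both glued faces → V=29, E=59, F=32.
Attach a triangular bipyramid (V=5, E=9, F=6) along a 3-gon: merge 3 vertices and 3 edges, delete both glued faces → V=31, E=65, F=36.
Attach a regular icosahedron (V=12, E=30, F=20) along a 3-gon: merge 3 vertices and 3 edges, delete both glued faces → V=40, E=92, F=54.
Check: V − E + F = 40 − 92 + 54 = 2.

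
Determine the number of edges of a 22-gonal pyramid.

44

A pyramid on an n-gon base has one n-gon and n triangles: V = 22 + 1 = 23, E = 2·22 = 44, F = 22 + 1 = 23.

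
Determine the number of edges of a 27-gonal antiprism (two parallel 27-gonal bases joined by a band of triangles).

An antiprism on an n-gon has two n-gon caps and 2n triangles: V = 2·27 = 54, E = 4·27 = 108, F = 2·27 + 2 = 56.

108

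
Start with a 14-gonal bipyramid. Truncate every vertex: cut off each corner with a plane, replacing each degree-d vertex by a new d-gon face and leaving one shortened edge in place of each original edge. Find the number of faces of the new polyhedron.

44

The base solid has V = 16, E = 42, F = 28.
Truncation replaces each original edge-end by a new vertex, so V′ = 2E = 84.
Each original edge survives, and each old vertex of degree d contributes d new edges; summing degrees gives Σd = 2E, so E′ = E + 2E = 3E = 126.
Each original face survives and each original vertex becomes one new face: F′ = F + V = 44.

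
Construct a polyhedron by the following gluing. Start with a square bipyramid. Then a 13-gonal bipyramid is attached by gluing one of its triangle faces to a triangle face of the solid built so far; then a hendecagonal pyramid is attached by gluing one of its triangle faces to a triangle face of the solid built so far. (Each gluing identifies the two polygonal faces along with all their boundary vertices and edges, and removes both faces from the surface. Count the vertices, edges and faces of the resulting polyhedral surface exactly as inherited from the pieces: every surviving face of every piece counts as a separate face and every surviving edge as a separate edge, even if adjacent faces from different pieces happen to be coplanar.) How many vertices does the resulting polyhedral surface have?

27

A square bipyramid: V=6, E=12, F=8.
Attach a 13-gonal bipyramid (V=15, E=39, F=26) along a 3-gon: merge 3 vertices and 3 edges, delete both glued faces → V=18, E=48, F=32.
Attach a hendecagonal pyramid (V=12, E=22, F=12) along a 3-gon: merge 3 vertices and 3 edges, delete both glued faces → V=27, E=67, F=42.
Check: V − E + F = 27 − 67 + 42 = 2.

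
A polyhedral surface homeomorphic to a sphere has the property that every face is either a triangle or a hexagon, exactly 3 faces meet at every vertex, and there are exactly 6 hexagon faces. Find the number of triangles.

4

Let x be the number of triangles; then F = 6 + x.
Edge–face incidences: 2E = 6·6 + 3·x = 36 + 3x.
Every vertex has degree 3, so 3V = 2E.
Euler: V − E + F = 2 ⇒ (2E)/3 − E + (6 + x) = 2.
Multiply by 6: 2·(2E) − 3·(2E) + 6·(6 + x) = 12, i.e. 36 + 6x − (36 + 3x) = 12.
Collecting terms: 3x = 12, so x = 4.
Then 2E = 36 + 3·4 = 48, so E = 24, V = 2E/3 = 16, F = 6 + 4 = 10.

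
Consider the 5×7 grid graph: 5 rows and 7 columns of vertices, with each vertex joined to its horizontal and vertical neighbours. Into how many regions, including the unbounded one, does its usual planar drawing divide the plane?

25

The grid has V = 5·7 = 35 vertices and E = 5·6 + 7·4 = 58 edges.
F = 2 − V + E = 2 − 35 + 58 = 25.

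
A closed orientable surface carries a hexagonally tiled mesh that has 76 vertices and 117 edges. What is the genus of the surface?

Every face is a hexagon and each edge borders two faces, so 6F = 2·117, giving F = 39.
χ = V − E + F = 76 − 117 + 39 = -2.
For a closed orientable surface χ = 2 − 2g, so g = (2 − (-2))/2 = 2.

2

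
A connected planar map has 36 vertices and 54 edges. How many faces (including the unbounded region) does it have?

20

Euler's formula for a connected plane graph: V − E + F = 2, so F = 2 − 36 + 54 = 20.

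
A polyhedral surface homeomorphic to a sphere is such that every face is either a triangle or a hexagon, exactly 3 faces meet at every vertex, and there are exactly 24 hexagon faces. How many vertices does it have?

Let x be the number of triangles; then F = 24 + x.
Edge–face incidences: 2E = 6·24 + 3·x = 144 + 3x.
Every vertex has degree 3, so 3V = 2E.
Euler: V − E + F = 2 ⇒ (2E)/3 − E + (24 + x) = 2.
Multiply by 6: 2·(2E) − 3·(2E) + 6·(24 + x) = 12, i.e. 144 + 6x − (144 + 3x) = 12.
Collecting terms: 3x = 12, so x = 4.
Then 2E = 144 + 3·4 = 156, so E = 78, V = 2E/3 = 52, F = 24 + 4 = 28.

52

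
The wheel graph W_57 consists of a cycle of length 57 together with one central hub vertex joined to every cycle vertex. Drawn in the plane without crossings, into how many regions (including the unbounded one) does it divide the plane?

58

W_57 has V = 57 + 1 = 58 vertices and E = 2·57 = 114 edges.
By Euler's formula F = 2 − V + E = 2 − 58 + 114 = 58.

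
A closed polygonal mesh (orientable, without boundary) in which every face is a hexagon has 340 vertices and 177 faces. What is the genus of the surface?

8

Every face is a hexagon, so 2E = 6·177 = 1062, giving E = 531.
χ = V − E + F = 340 − 531 + 177 = -14.
For a closed orientable surface χ = 2 − 2g, so g = (2 − (-14))/2 = 8.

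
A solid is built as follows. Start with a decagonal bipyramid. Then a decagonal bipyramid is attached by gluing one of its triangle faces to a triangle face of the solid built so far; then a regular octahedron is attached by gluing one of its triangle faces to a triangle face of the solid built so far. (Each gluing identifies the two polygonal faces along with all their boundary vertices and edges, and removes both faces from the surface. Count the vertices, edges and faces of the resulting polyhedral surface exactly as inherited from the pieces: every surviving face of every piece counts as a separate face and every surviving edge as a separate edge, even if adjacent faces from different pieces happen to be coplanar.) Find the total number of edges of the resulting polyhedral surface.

A decagonal bipyramid: V=12, E=30, F=20.
Attach a decagonal bipyramid (V=12, E=30, F=20) along a 3-gon: merge 3 vertices and 3 edges, delete both glued faces → V=21, E=57, F=38.
Attach a regular octahedron (V=6, E=12, F=8) along a 3-gon: merge 3 vertices and 3 edges, delete both glued faces → V=24, E=66, F=44.
Check: V − E + F = 24 − 66 + 44 = 2.

66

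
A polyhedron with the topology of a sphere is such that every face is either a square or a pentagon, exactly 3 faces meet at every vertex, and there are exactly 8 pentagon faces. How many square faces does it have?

Let x be the number of squares; then F = 8 + x.
Edge–face incidences: 2E = 5·8 + 4·x = 40 + 4x.
Every vertex has degree 3, so 3V = 2E.
Euler: V − E + F = 2 ⇒ (2E)/3 − E + (8 + x) = 2.
Multiply by 6: 2·(2E) − 3·(2E) + 6·(8 + x) = 12, i.e. 48 + 6x − (40 + 4x) = 12.
Collecting terms: 2x + 8 = 12, so 2x = 4, so x = 2.
Then 2E = 40 + 4·2 = 48, so E = 24, V = 2E/3 = 16, F = 8 + 2 = 10.

2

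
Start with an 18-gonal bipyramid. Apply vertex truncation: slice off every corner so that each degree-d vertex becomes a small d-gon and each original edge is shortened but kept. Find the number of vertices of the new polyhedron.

108

The base solid has V = 20, E = 54, F = 36.
Truncation replaces each original edge-end by a new vertex, so V′ = 2E = 108.
Each original edge survives, and each old vertex of degree d contributes d new edges; summing degrees gives Σd = 2E, so E′ = E + 2E = 3E = 162.
Each original face survives and each original vertex becomes one new face: F′ = F + V = 56.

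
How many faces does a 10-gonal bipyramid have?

A bipyramid over an n-gon has 2n triangular faces and n + 2 vertices: V = 10 + 2 = 12, E = 3·10 = 30, F = 2·10 = 20.
Check: V − E + F = 12 − 30 + 20 = 2.

20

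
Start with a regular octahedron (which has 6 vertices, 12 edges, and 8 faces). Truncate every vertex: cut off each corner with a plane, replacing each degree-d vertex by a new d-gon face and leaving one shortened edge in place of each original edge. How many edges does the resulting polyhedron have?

Truncation replaces each original edge-end by a new vertex, so V′ = 2E = 24.
Each original edge survives, and each old vertex of degree d contributes d new edges; summing degrees gives Σd = 2E, so E′ = E + 2E = 3E = 36.
Each original face survives and each original vertex becomes one new face: F′ = F + V = 14.

36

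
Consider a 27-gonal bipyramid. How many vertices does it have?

29

A bipyramid over an n-gon has 2n triangular faces and n + 2 vertices: V = 27 + 2 = 29, E = 3·27 = 81, F = 2·27 = 54.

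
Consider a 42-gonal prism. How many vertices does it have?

84

A prism on an n-gon has two n-gon bases and n rectangular sides: V = 2·42 = 84, E = 3·42 = 126, F = 42 + 2 = 44.
Check: V − E + F = 84 − 126 + 44 = 2.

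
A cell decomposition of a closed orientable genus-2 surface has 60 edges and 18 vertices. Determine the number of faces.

For a closed orientable surface of genus 2, χ = 2 − 2·2 = -2.
F = -2 − V + E = -2 − 18 + 60 = 40.

40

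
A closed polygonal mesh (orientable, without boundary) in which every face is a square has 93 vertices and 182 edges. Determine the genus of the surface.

Every face is a square and each edge borders two faces, so 4F = 2·182, giving F = 91.
χ = V − E + F = 93 − 182 + 91 = 2.
For a closed orientable surface χ = 2 − 2g, so g = (2 − (2))/2 = 0.

0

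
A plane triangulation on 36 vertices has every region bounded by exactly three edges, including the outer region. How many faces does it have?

In a plane triangulation 3F = 2E and V − E + F = 2, so F = 2V − 4 = 2·36 − 4 = 68.

68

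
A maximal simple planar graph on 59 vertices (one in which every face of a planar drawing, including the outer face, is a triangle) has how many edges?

171

In a plane triangulation 3F = 2E and V − E + F = 2, so E = 3V − 6 = 3·59 − 6 = 171.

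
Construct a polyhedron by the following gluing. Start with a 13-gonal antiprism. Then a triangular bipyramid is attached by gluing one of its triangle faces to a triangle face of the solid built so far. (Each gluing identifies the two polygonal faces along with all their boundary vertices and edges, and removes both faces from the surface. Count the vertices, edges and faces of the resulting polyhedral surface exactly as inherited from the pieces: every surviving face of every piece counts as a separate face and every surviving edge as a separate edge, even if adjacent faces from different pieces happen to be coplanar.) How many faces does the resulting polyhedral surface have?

A 13-gonal antiprism: V=26, E=52, F=28.
Attach a triangular bipyramid (V=5, E=9, F=6) along a 3-gon: merge 3 vertices and 3 edges, delete both glued faces → V=28, E=58, F=32.
Check: V − E + F = 28 − 58 + 32 = 2.

32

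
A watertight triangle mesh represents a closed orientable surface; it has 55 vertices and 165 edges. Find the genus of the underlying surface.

1

Every face is a triangle and each edge borders two faces, so 3F = 2·165, giving F = 110.
χ = V − E + F = 55 − 165 + 110 = 0.
For a closed orientable surface χ = 2 − 2g, so g = (2 − (0))/2 = 1.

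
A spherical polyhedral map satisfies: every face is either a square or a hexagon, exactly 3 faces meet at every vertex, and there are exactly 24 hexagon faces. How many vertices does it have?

56

Let x be the number of squares; then F = 24 + x.
Edge–face incidences: 2E = 6·24 + 4·x = 144 + 4x.
Every vertex has degree 3, so 3V = 2E.
Euler: V − E + F = 2 ⇒ (2E)/3 − E + (24 + x) = 2.
Multiply by 6: 2·(2E) − 3·(2E) + 6·(24 + x) = 12, i.e. 144 + 6x − (144 + 4x) = 12.
Collecting terms: 2x = 12, so x = 6.
Then 2E = 144 + 4·6 = 168, so E = 84, V = 2E/3 = 56, F = 24 + 6 = 30.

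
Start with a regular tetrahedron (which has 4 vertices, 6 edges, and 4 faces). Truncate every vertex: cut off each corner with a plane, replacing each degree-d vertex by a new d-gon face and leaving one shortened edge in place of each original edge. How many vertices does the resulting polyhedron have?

Truncation replaces each original edge-end by a new vertex, so V′ = 2E = 12.
Each original edge survives, and each old vertex of degree d contributes d new edges; summing degrees gives Σd = 2E, so E′ = E + 2E = 3E = 18.
Each original face survives and each original vertex becomes one new face: F′ = F + V = 8.

12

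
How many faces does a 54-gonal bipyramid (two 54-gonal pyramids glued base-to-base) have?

108

A bipyramid over an n-gon has 2n triangular faces and n + 2 vertices: V = 54 + 2 = 56, E = 3·54 = 162, F = 2·54 = 108.
Check: V − E + F = 56 − 162 + 108 = 2.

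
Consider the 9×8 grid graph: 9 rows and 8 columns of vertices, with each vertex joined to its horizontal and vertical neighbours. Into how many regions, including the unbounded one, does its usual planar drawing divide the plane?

The grid has V = 9·8 = 72 vertices and E = 9·7 + 8·8 = 127 edges.
F = 2 − V + E = 2 − 72 + 127 = 57.

57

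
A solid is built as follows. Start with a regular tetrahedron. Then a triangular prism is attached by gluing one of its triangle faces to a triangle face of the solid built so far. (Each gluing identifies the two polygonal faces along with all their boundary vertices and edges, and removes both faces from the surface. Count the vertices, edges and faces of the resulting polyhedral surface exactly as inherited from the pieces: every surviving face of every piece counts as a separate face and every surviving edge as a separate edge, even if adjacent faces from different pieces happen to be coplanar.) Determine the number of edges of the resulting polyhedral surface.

A regular tetrahedron: V=4, E=6, F=4.
Attach a triangular prism (V=6, E=9, F=5) along a 3-gon: merge 3 vertices and 3 edges, delete both glued faces → V=7, E=12, F=7.
Check: V − E + F = 7 − 12 + 7 = 2.

12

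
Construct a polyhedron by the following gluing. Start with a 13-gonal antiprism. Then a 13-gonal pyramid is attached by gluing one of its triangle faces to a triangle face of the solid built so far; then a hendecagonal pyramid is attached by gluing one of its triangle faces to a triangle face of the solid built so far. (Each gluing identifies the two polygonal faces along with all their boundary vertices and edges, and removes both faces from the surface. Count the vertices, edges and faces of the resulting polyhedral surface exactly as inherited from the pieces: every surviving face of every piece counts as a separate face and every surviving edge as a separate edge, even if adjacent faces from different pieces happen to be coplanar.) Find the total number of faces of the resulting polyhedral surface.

A 13-gonal antiprism: V=26, E=52, F=28.
Attach a 13-gonal pyramid (V=14, E=26, F=14) along a 3-gon: merge 3 vertices and 3 edges, delete both glued faces → V=37, E=75, F=40.
Attach a hendecagonal pyramid (V=12, E=22, F=12) along a 3-gon: merge 3 vertices and 3 edges, delete both glued faces → V=46, E=94, F=50.
Check: V − E + F = 46 − 94 + 50 = 2.

50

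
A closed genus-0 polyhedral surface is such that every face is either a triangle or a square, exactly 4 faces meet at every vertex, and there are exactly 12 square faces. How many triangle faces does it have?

Let x be the number of triangles; then F = 12 + x.
Edge–face incidences: 2E = 4·12 + 3·x = 48 + 3x.
Every vertex has degree 4, so 4V = 2E.
Euler: V − E + F = 2 ⇒ (2E)/4 − E + (12 + x) = 2.
Multiply by 8: 2·(2E) − 4·(2E) + 8·(12 + x) = 16, i.e. 96 + 8x − 2·(48 + 3x) = 16.
Collecting terms: 2x = 16, so x = 8.
Then 2E = 48 + 3·8 = 72, so E = 36, V = 2E/4 = 18, F = 12 + 8 = 20.

8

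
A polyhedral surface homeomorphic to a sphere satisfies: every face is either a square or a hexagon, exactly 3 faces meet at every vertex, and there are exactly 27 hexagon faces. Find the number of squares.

Let x be the number of squares; then F = 27 + x.
Edge–face incidences: 2E = 6·27 + 4·x = 162 + 4x.
Every vertex has degree 3, so 3V = 2E.
Euler: V − E + F = 2 ⇒ (2E)/3 − E + (27 + x) = 2.
Multiply by 6: 2·(2E) − 3·(2E) + 6·(27 + x) = 12, i.e. 162 + 6x − (162 + 4x) = 12.
Collecting terms: 2x = 12, so x = 6.
Then 2E = 162 + 4·6 = 186, so E = 93, V = 2E/3 = 62, F = 27 + 6 = 33.

6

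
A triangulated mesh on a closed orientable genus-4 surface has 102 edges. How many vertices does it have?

χ = 2 − 2·4 = -6, and every face is a triangle so 3F = 2E.
F = 2E/3 = 68. Then V = -6 + E − F = -6 + 102 − 68 = 28.

28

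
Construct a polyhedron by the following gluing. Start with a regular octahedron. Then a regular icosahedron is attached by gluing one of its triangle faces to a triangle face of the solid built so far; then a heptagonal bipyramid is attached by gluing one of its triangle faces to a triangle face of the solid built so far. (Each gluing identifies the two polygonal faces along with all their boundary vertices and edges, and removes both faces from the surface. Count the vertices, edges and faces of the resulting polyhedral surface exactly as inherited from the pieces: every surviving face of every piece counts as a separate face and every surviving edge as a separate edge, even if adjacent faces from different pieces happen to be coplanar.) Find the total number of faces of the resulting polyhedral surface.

38

A regular octahedron: V=6, E=12, F=8.
Attach a regular icosahedron (V=12, E=30, F=20) along a 3-gon: merge 3 vertices and 3 edges, delete both glued faces → V=15, E=39, F=26.
Attach a heptagonal bipyramid (V=9, E=21, F=14) along a 3-gon: merge 3 vertices and 3 edges, delete both glued faces → V=21, E=57, F=38.
Check: V − E + F = 21 − 57 + 38 = 2.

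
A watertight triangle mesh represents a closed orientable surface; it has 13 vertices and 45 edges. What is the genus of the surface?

2

Every face is a triangle and each edge borders two faces, so 3F = 2·45, giving F = 30.
χ = V − E + F = 13 − 45 + 30 = -2.
For a closed orientable surface χ = 2 − 2g, so g = (2 − (-2))/2 = 2.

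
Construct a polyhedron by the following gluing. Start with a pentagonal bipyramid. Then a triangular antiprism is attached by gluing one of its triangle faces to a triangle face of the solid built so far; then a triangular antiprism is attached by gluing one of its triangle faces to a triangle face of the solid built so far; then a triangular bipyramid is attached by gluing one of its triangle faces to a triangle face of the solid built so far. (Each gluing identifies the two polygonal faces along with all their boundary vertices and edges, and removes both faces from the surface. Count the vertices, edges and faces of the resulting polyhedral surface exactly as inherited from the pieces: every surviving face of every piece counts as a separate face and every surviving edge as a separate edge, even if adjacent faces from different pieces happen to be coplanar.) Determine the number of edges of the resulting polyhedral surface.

A pentagonal bipyramid: V=7, E=15, F=10.
Attach a triangular antiprism (V=6, E=12, F=8) along a 3-gon: merge 3 vertices and 3 edges, delete both glued faces → V=10, E=24, F=16.
Attach a triangular antiprism (V=6, E=12, F=8) along a 3-gon: merge 3 vertices and 3 edges, delete both glued faces → V=13, E=33, F=22.
Attach a triangular bipyramid (V=5, E=9, F=6) along a 3-gon: merge 3 vertices and 3 edges, delete both glued faces → V=15, E=39, F=26.
Check: V − E + F = 15 − 39 + 26 = 2.

39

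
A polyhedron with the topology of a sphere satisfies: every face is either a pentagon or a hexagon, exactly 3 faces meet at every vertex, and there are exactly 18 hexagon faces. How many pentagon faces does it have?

Let x be the number of pentagons; then F = 18 + x.
Edge–face incidences: 2E = 6·18 + 5·x = 108 + 5x.
Every vertex has degree 3, so 3V = 2E.
Euler: V − E + F = 2 ⇒ (2E)/3 − E + (18 + x) = 2.
Multiply by 6: 2·(2E) − 3·(2E) + 6·(18 + x) = 12, i.e. 108 + 6x − (108 + 5x) = 12.
Collecting terms: x = 12.
Then 2E = 108 + 5·12 = 168, so E = 84, V = 2E/3 = 56, F = 18 + 12 = 30.

12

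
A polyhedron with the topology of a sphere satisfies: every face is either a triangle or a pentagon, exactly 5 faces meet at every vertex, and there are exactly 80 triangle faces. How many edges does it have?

Let x be the number of pentagons; then F = 80 + x.
Edge–face incidences: 2E = 3·80 + 5·x = 240 + 5x.
Every vertex has degree 5, so 5V = 2E.
Euler: V − E + F = 2 ⇒ (2E)/5 − E + (80 + x) = 2.
Multiply by 10: 2·(2E) − 5·(2E) + 10·(80 + x) = 20, i.e. 800 + 10x − 3·(240 + 5x) = 20.
Collecting terms: −5x + 80 = 20, so −5x = −60, so x = 12.
Then 2E = 240 + 5·12 = 300, so E = 150, V = 2E/5 = 60, F = 80 + 12 = 92.

150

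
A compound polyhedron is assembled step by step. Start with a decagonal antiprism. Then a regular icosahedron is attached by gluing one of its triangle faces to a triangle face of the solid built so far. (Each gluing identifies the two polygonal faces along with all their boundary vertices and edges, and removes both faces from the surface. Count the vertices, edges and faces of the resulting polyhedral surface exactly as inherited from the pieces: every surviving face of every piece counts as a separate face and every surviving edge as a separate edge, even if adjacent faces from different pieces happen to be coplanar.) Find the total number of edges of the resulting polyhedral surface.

67

A decagonal antiprism: V=20, E=40, F=22.
Attach a regular icosahedron (V=12, E=30, F=20) along a 3-gon: merge 3 vertices and 3 edges, delete both glued faces → V=29, E=67, F=40.
Check: V − E + F = 29 − 67 + 40 = 2.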